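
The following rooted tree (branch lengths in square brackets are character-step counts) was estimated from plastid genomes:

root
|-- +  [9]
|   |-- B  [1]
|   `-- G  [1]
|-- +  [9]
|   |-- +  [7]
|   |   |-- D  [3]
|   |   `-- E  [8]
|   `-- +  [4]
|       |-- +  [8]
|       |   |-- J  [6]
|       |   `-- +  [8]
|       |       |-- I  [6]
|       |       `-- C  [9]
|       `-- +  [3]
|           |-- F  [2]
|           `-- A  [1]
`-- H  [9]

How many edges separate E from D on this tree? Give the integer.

The MRCA of E and D is the node subtending (D,E).
From E up to that node: 1 branch. From D up to the same node: 1 branch. Total: 1 + 1 = 2.

2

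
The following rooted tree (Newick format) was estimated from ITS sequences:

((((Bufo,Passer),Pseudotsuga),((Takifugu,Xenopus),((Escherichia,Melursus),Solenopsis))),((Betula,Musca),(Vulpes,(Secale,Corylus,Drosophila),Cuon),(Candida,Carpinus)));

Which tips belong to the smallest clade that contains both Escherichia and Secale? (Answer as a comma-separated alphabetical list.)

Betula, Bufo, Candida, Carpinus, Corylus, Cuon, Drosophila, Escherichia, Melursus, Musca, Passer, Pseudotsuga, Secale, Solenopsis, Takifugu, Vulpes, Xenopus

Tracing Escherichia: it sits inside (Escherichia,Melursus).
Tracing Secale: it sits inside (Secale,Corylus,Drosophila).
The smallest clade enclosing both is the whole tree (their MRCA is the root), so the answer is all 17 tips in alphabetical order.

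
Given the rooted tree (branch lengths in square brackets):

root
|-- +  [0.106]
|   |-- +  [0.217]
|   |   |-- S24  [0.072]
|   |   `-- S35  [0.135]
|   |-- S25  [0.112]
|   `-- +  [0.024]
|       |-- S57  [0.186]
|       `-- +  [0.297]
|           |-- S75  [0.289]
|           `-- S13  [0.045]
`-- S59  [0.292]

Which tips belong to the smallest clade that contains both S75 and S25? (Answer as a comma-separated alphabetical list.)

S13, S24, S25, S35, S57, S75

Tracing S75: it sits inside (S75,S13).
Tracing S25: it sits inside ((S24,S35),S25,(S57,(S75,S13))).
The smallest clade enclosing both is ((S24,S35),S25,(S57,(S75,S13))); the answer is its 6 terminal taxa in alphabetical order.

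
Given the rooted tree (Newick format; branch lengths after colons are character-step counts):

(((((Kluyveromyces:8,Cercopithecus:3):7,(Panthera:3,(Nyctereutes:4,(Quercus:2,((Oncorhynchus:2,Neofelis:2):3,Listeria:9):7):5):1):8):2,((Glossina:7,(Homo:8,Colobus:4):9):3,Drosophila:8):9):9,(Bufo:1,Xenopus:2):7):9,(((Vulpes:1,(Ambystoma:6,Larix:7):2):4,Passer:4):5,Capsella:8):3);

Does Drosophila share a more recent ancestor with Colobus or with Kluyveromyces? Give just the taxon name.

The MRCA of Drosophila and Colobus subtends ((Glossina,(Homo,Colobus)),Drosophila) (4 taxa).
The MRCA of Drosophila and Kluyveromyces subtends (((Kluyveromyces,Cercopithecus),(Panthera,(Nyctereutes,(Quercus,((Oncorhynchus,Neofelis),Listeria))))),((Glossina,(Homo,Colobus)),Drosophila)) (12 taxa).
The first is nested inside the second, so Drosophila shares a more recent common ancestor with Colobus.

Colobus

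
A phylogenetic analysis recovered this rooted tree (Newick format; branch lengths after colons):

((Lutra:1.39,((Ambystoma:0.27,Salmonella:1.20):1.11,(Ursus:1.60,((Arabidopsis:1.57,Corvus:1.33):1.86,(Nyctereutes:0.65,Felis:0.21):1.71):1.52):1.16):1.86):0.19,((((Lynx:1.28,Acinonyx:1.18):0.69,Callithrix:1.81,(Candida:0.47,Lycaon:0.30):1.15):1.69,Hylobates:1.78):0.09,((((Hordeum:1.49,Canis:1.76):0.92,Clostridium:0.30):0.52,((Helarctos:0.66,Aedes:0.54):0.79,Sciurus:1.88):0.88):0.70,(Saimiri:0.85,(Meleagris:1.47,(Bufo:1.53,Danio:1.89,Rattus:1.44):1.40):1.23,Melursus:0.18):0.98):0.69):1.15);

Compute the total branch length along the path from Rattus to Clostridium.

The path runs Rattus → … → MRCA → … → Clostridium; the MRCA is the node subtending ((((Hordeum,Canis),Clostridium),((Helarctos,Aedes),Sciurus)),(Saimiri,(Meleagris,(Bufo,Danio,Rattus)),Melursus)).
Branch lengths along that path: 1.44 + 1.40 + 1.23 + 0.98 + 0.70 + 0.52 + 0.30 = 6.57.

6.57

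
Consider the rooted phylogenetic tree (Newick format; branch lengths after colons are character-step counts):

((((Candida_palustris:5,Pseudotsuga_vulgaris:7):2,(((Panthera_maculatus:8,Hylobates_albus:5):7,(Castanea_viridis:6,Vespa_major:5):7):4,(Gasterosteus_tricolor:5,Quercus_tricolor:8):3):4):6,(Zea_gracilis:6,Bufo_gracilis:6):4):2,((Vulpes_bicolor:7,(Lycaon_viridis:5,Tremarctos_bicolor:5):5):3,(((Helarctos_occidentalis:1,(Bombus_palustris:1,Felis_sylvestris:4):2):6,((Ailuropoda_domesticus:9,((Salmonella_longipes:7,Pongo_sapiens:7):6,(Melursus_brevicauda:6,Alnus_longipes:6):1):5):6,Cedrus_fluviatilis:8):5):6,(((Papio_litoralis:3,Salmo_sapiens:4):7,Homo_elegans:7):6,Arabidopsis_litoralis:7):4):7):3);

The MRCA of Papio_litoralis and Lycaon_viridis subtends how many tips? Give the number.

The MRCA of Papio_litoralis and Lycaon_viridis is the node subtending ((Vulpes_bicolor,(Lycaon_viridis,Tremarctos_bicolor)),(((Helarctos_occidentalis,(Bombus_palustris,Felis_sylvestris)),((Ailuropoda_domesticus,((Salmonella_longipes,Pongo_sapiens),(Melursus_brevicauda,Alnus_longipes))),Cedrus_fluviatilis)),(((Papio_litoralis,Salmo_sapiens),Homo_elegans),Arabidopsis_litoralis))).
That clade contains 16 terminal taxa: Ailuropoda_domesticus, Alnus_longipes, Arabidopsis_litoralis, Bombus_palustris, Cedrus_fluviatilis, Felis_sylvestris, Helarctos_occidentalis, Homo_elegans, Lycaon_viridis, Melursus_brevicauda, Papio_litoralis, Pongo_sapiens, Salmo_sapiens, Salmonella_longipes, Tremarctos_bicolor, Vulpes_bicolor.

16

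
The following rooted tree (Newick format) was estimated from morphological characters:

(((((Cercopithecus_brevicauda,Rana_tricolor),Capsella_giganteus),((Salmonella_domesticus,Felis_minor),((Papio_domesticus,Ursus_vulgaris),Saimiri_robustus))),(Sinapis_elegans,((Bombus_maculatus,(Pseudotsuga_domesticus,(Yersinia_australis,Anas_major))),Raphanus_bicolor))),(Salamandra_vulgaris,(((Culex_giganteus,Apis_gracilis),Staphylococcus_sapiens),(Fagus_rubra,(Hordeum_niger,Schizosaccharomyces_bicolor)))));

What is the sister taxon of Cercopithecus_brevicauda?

Rana_tricolor

Cercopithecus_brevicauda attaches to the tree at the node subtending (Cercopithecus_brevicauda,Rana_tricolor).
The other lineage descending from that same node — the sister group — is the single tip Rana_tricolor.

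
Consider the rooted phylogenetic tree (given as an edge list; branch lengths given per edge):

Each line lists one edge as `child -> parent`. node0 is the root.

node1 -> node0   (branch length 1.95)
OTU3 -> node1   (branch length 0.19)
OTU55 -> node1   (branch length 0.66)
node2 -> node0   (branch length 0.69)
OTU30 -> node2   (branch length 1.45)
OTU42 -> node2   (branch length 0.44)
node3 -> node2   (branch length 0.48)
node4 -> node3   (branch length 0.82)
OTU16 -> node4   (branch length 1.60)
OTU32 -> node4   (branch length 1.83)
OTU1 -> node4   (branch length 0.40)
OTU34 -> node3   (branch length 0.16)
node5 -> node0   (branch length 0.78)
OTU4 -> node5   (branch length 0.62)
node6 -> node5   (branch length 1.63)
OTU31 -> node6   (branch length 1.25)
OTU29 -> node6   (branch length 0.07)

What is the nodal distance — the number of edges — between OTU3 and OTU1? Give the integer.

6

The MRCA of OTU3 and OTU1 is the root of the tree.
From OTU3 up to that node: 2 branches. From OTU1 up to the same node: 4 branches. Total: 2 + 4 = 6.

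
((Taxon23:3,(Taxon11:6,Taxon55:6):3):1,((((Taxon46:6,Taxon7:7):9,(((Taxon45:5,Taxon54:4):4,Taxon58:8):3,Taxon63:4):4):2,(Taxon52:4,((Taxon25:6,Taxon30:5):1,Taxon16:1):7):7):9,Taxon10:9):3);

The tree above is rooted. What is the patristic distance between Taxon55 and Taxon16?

37

The path runs Taxon55 → … → MRCA → … → Taxon16; the MRCA is the root of the tree.
Branch lengths along that path: 6 + 3 + 1 + 3 + 9 + 7 + 7 + 1 = 37.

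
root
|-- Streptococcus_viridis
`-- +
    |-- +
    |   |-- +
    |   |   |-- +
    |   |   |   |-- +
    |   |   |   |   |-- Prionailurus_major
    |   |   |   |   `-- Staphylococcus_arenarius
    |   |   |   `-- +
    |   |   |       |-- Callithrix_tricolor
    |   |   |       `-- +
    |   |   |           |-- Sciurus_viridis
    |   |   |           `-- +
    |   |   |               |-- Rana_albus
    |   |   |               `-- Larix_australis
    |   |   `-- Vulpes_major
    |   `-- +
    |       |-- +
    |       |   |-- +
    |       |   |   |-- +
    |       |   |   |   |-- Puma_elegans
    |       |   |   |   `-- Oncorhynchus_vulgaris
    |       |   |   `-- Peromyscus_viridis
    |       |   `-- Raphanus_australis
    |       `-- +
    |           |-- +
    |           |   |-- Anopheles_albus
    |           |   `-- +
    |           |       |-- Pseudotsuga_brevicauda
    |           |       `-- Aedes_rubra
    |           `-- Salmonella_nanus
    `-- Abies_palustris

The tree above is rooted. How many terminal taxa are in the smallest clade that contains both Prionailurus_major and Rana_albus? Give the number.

The MRCA of Prionailurus_major and Rana_albus is the node subtending ((Prionailurus_major,Staphylococcus_arenarius),(Callithrix_tricolor,(Sciurus_viridis,(Rana_albus,Larix_australis)))).
That clade contains 6 terminal taxa: Callithrix_tricolor, Larix_australis, Prionailurus_major, Rana_albus, Sciurus_viridis, Staphylococcus_arenarius.

6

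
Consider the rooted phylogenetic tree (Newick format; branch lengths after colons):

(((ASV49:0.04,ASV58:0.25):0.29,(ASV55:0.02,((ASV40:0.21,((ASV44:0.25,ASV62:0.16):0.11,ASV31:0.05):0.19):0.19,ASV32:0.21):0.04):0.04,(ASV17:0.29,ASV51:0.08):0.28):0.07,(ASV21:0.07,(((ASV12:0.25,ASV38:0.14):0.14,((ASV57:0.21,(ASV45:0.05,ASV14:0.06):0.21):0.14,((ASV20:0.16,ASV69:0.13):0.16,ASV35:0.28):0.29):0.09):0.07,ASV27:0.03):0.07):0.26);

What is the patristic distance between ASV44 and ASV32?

0.95

The path runs ASV44 → … → MRCA → … → ASV32; the MRCA is the node subtending ((ASV40,((ASV44,ASV62),ASV31)),ASV32).
Branch lengths along that path: 0.25 + 0.11 + 0.19 + 0.19 + 0.21 = 0.95.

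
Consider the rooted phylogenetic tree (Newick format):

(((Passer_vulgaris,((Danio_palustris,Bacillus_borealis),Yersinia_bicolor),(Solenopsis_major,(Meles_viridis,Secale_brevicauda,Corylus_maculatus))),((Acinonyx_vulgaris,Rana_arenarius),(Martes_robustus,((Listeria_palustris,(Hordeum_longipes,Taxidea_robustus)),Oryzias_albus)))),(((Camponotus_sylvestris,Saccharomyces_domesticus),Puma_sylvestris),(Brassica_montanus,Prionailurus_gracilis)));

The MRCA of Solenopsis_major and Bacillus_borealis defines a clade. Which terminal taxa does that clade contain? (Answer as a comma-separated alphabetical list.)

Bacillus_borealis, Corylus_maculatus, Danio_palustris, Meles_viridis, Passer_vulgaris, Secale_brevicauda, Solenopsis_major, Yersinia_bicolor

Tracing Solenopsis_major: it sits inside (Solenopsis_major,(Meles_viridis,Secale_brevicauda,Corylus_maculatus)).
Tracing Bacillus_borealis: it sits inside (Danio_palustris,Bacillus_borealis).
The smallest clade enclosing both is (Passer_vulgaris,((Danio_palustris,Bacillus_borealis),Yersinia_bicolor),(Solenopsis_major,(Meles_viridis,Secale_brevicauda,Corylus_maculatus))); the answer is its 8 terminal taxa in alphabetical order.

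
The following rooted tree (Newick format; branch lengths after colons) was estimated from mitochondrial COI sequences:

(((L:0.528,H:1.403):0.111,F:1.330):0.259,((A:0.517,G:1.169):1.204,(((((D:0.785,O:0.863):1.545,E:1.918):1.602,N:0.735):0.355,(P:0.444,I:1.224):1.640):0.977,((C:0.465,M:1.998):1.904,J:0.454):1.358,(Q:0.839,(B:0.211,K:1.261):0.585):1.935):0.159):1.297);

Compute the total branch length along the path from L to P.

The path runs L → … → MRCA → … → P; the MRCA is the root of the tree.
Branch lengths along that path: 0.528 + 0.111 + 0.259 + 1.297 + 0.159 + 0.977 + 1.640 + 0.444 = 5.415.

5.415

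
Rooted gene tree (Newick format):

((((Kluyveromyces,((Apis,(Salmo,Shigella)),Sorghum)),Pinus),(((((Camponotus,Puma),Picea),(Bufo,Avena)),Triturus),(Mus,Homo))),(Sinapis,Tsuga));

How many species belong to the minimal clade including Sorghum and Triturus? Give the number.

The MRCA of Sorghum and Triturus is the node subtending (((Kluyveromyces,((Apis,(Salmo,Shigella)),Sorghum)),Pinus),(((((Camponotus,Puma),Picea),(Bufo,Avena)),Triturus),(Mus,Homo))).
That clade contains 14 terminal taxa: Apis, Avena, Bufo, Camponotus, Homo, Kluyveromyces, Mus, Picea, Pinus, Puma, Salmo, Shigella, Sorghum, Triturus.

14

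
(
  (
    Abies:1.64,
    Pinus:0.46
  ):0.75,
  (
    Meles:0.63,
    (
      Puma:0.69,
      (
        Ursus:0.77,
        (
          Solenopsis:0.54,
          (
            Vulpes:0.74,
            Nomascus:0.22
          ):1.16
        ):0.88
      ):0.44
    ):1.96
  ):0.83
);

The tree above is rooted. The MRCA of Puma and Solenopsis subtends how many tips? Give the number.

5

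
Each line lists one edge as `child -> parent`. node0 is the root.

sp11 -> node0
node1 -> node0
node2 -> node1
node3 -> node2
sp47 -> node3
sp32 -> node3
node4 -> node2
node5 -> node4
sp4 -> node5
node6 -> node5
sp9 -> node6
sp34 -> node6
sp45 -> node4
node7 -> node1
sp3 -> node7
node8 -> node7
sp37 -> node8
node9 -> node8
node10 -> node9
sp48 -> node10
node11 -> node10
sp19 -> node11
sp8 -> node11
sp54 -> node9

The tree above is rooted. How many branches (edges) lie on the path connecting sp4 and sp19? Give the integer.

10

The MRCA of sp4 and sp19 is the node subtending (((sp47,sp32),((sp4,(sp9,sp34)),sp45)),(sp3,(sp37,((sp48,(sp19,sp8)),sp54)))).
From sp4 up to that node: 4 branches. From sp19 up to the same node: 6 branches. Total: 4 + 6 = 10.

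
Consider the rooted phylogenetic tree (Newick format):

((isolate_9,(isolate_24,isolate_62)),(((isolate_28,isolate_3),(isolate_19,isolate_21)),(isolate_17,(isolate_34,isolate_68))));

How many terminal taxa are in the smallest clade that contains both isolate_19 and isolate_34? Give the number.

7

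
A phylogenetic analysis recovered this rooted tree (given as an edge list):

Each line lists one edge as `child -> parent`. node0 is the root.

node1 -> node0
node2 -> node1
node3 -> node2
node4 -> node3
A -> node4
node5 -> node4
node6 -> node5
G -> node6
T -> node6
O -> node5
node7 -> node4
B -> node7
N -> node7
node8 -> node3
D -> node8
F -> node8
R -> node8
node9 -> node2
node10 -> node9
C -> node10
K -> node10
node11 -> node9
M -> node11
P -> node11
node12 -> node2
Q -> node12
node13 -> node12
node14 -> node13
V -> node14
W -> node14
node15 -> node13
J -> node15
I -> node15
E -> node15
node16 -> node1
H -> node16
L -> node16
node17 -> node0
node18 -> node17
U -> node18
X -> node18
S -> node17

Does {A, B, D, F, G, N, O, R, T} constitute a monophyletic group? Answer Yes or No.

The most recent common ancestor of these taxa subtends ((A,((G,T),O),(B,N)),(D,F,R)).
That clade has exactly 9 tips — every listed taxon and nothing else — so the group is monophyletic.

Yes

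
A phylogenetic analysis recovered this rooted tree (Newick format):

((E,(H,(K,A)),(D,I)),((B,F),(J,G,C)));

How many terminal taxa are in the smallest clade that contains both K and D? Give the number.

6

The MRCA of K and D is the node subtending (E,(H,(K,A)),(D,I)).
That clade contains 6 terminal taxa: A, D, E, H, I, K.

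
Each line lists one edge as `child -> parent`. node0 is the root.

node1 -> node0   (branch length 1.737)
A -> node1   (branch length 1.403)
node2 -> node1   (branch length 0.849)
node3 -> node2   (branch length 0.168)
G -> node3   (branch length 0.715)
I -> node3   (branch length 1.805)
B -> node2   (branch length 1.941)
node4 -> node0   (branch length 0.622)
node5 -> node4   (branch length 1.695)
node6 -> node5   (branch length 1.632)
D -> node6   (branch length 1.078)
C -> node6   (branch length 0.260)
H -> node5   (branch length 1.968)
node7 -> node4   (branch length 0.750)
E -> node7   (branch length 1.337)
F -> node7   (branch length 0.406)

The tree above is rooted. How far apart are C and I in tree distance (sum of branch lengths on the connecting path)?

The path runs C → … → MRCA → … → I; the MRCA is the root of the tree.
Branch lengths along that path: 0.260 + 1.632 + 1.695 + 0.622 + 1.737 + 0.849 + 0.168 + 1.805 = 8.768.

8.768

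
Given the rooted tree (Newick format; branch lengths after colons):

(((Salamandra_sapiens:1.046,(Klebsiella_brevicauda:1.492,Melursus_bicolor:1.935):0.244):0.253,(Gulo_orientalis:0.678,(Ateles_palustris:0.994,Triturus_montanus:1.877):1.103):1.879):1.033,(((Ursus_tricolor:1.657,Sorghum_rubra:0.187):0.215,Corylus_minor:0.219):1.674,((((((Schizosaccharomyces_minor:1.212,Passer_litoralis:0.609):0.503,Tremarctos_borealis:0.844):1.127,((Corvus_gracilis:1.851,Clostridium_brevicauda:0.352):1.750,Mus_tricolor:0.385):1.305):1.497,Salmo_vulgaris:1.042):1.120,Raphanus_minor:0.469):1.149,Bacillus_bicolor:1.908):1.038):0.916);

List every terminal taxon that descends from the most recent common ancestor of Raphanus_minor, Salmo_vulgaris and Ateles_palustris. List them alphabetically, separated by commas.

Tracing Raphanus_minor: it sits inside (((((Schizosaccharomyces_minor,Passer_litoralis),Tremarctos_borealis),((Corvus_gracilis,Clostridium_brevicauda),Mus_tricolor)),Salmo_vulgaris),Raphanus_minor).
Tracing Salmo_vulgaris: it sits inside ((((Schizosaccharomyces_minor,Passer_litoralis),Tremarctos_borealis),((Corvus_gracilis,Clostridium_brevicauda),Mus_tricolor)),Salmo_vulgaris).
Tracing Ateles_palustris: it sits inside (Ateles_palustris,Triturus_montanus).
The smallest clade enclosing all 3 is the whole tree (their MRCA is the root), so the answer is all 18 tips in alphabetical order.

Ateles_palustris, Bacillus_bicolor, Clostridium_brevicauda, Corvus_gracilis, Corylus_minor, Gulo_orientalis, Klebsiella_brevicauda, Melursus_bicolor, Mus_tricolor, Passer_litoralis, Raphanus_minor, Salamandra_sapiens, Salmo_vulgaris, Schizosaccharomyces_minor, Sorghum_rubra, Tremarctos_borealis, Triturus_montanus, Ursus_tricolor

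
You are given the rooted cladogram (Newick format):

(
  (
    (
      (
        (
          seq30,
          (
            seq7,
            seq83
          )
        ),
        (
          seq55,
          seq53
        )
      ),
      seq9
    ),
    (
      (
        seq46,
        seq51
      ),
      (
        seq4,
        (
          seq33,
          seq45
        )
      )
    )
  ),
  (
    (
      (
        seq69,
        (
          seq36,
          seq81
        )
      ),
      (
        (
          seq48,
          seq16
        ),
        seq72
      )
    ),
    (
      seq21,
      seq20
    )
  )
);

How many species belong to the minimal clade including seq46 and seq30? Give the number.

11

The MRCA of seq46 and seq30 is the node subtending ((((seq30,(seq7,seq83)),(seq55,seq53)),seq9),((seq46,seq51),(seq4,(seq33,seq45)))).
That clade contains 11 terminal taxa: seq30, seq33, seq4, seq45, seq46, seq51, seq53, seq55, seq7, seq83, seq9.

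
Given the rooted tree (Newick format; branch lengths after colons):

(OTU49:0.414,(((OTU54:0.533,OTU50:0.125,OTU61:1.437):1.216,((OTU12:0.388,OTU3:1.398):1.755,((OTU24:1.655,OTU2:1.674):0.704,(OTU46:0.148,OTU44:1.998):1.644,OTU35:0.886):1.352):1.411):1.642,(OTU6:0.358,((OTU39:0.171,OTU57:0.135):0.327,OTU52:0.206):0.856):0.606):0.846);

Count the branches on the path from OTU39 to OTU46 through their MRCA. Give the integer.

The MRCA of OTU39 and OTU46 is the node subtending (((OTU54,OTU50,OTU61),((OTU12,OTU3),((OTU24,OTU2),(OTU46,OTU44),OTU35))),(OTU6,((OTU39,OTU57),OTU52))).
From OTU39 up to that node: 4 branches. From OTU46 up to the same node: 5 branches. Total: 4 + 5 = 9.

9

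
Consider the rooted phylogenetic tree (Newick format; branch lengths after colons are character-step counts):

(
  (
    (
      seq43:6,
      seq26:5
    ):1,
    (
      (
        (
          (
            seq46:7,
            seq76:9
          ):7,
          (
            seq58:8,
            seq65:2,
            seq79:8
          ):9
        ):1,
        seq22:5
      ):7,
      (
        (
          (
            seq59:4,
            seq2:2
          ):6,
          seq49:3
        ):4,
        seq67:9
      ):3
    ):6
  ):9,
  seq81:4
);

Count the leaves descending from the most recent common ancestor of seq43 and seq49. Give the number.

The MRCA of seq43 and seq49 is the node subtending ((seq43,seq26),((((seq46,seq76),(seq58,seq65,seq79)),seq22),(((seq59,seq2),seq49),seq67))).
That clade contains 12 terminal taxa: seq2, seq22, seq26, seq43, seq46, seq49, seq58, seq59, seq65, seq67, seq76, seq79.

12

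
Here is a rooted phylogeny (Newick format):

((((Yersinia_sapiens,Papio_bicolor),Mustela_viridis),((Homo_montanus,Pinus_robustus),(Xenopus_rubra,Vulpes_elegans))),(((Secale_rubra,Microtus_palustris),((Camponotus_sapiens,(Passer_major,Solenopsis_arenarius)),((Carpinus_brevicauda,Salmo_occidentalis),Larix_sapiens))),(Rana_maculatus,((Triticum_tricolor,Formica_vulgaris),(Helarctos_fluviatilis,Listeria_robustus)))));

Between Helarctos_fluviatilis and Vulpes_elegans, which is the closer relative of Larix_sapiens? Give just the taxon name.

Helarctos_fluviatilis

The MRCA of Larix_sapiens and Helarctos_fluviatilis subtends (((Secale_rubra,Microtus_palustris),((Camponotus_sapiens,(Passer_major,Solenopsis_arenarius)),((Carpinus_brevicauda,Salmo_occidentalis),Larix_sapiens))),(Rana_maculatus,((Triticum_tricolor,Formica_vulgaris),(Helarctos_fluviatilis,Listeria_robustus)))) (13 taxa).
The MRCA of Larix_sapiens and Vulpes_elegans is the root, subtending the entire tree (20 taxa).
The first is nested inside the second, so Larix_sapiens shares a more recent common ancestor with Helarctos_fluviatilis.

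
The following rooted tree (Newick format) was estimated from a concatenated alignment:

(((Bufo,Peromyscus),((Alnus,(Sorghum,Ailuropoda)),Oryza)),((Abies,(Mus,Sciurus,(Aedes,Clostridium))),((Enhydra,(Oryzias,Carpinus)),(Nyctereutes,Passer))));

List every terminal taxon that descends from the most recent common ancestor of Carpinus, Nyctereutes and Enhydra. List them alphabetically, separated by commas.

Tracing Carpinus: it sits inside (Oryzias,Carpinus).
Tracing Nyctereutes: it sits inside (Nyctereutes,Passer).
Tracing Enhydra: it sits inside (Enhydra,(Oryzias,Carpinus)).
The smallest clade enclosing all 3 is ((Enhydra,(Oryzias,Carpinus)),(Nyctereutes,Passer)); the answer is its 5 terminal taxa in alphabetical order.

Carpinus, Enhydra, Nyctereutes, Oryzias, Passer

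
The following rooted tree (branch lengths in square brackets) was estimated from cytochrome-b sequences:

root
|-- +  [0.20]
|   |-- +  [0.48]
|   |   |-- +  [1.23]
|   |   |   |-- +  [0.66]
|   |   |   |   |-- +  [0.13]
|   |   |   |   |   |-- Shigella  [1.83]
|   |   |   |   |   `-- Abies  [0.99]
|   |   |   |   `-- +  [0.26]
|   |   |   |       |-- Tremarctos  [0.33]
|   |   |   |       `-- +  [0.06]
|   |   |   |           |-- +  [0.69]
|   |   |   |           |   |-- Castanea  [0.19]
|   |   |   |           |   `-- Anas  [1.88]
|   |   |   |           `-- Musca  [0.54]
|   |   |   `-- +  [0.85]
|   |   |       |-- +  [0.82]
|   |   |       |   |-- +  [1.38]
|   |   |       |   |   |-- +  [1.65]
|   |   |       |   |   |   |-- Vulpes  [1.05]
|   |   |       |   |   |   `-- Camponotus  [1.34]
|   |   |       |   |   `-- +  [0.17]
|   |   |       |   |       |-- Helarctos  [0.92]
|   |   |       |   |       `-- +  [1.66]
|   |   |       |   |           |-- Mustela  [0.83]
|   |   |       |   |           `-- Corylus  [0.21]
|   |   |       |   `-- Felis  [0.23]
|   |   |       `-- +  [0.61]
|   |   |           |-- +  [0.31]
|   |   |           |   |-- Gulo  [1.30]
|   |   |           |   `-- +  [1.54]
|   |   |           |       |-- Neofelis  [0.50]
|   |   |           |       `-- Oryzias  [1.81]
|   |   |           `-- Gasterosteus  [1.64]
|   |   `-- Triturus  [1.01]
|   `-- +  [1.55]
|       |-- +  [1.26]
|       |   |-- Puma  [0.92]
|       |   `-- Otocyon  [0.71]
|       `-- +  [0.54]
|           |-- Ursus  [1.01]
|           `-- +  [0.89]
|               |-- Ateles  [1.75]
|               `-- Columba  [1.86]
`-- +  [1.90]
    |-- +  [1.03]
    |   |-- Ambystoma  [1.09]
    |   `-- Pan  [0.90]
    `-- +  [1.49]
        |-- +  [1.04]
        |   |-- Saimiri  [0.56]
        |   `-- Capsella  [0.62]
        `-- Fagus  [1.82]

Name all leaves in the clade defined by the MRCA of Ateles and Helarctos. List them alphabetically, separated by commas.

Abies, Anas, Ateles, Camponotus, Castanea, Columba, Corylus, Felis, Gasterosteus, Gulo, Helarctos, Musca, Mustela, Neofelis, Oryzias, Otocyon, Puma, Shigella, Tremarctos, Triturus, Ursus, Vulpes

Tracing Ateles: it sits inside (Ateles,Columba).
Tracing Helarctos: it sits inside (Helarctos,(Mustela,Corylus)).
The smallest clade enclosing both is (((((Shigella,Abies),(Tremarctos,((Castanea,Anas),Musca))),((((Vulpes,Camponotus),(Helarctos,(Mustela,Corylus))),Felis),((Gulo,(Neofelis,Oryzias)),Gasterosteus))),Triturus),((Puma,Otocyon),(Ursus,(Ateles,Columba)))); the answer is its 22 terminal taxa in alphabetical order.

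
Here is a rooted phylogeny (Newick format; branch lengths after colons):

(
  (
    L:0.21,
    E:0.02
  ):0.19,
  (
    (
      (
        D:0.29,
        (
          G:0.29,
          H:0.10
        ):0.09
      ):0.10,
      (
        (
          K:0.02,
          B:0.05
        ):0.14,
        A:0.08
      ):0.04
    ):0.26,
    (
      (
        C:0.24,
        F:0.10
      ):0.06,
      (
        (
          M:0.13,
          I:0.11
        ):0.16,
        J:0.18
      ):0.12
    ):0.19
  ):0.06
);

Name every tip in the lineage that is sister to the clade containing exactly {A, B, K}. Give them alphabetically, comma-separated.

The clade containing exactly {A, B, K} attaches to the tree at the node subtending ((D,(G,H)),((K,B),A)).
The other lineage descending from that same node — the sister group — is (D,(G,H)); its 3 tips in alphabetical order are the answer.

D, G, H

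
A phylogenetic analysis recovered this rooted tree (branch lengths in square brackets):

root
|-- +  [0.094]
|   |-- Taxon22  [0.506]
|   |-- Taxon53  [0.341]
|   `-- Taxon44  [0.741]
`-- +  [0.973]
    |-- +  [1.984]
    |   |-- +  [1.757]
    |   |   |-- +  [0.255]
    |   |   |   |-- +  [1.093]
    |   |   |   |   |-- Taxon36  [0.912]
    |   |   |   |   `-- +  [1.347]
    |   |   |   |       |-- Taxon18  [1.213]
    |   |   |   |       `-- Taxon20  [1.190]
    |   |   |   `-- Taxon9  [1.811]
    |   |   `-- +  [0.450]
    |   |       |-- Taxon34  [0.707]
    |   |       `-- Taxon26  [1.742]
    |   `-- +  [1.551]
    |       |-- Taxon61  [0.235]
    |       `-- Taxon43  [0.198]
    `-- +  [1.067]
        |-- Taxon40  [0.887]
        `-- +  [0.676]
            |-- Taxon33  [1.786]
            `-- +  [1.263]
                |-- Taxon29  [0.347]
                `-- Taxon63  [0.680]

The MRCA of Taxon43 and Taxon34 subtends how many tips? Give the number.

The MRCA of Taxon43 and Taxon34 is the node subtending ((((Taxon36,(Taxon18,Taxon20)),Taxon9),(Taxon34,Taxon26)),(Taxon61,Taxon43)).
That clade contains 8 terminal taxa: Taxon18, Taxon20, Taxon26, Taxon34, Taxon36, Taxon43, Taxon61, Taxon9.

8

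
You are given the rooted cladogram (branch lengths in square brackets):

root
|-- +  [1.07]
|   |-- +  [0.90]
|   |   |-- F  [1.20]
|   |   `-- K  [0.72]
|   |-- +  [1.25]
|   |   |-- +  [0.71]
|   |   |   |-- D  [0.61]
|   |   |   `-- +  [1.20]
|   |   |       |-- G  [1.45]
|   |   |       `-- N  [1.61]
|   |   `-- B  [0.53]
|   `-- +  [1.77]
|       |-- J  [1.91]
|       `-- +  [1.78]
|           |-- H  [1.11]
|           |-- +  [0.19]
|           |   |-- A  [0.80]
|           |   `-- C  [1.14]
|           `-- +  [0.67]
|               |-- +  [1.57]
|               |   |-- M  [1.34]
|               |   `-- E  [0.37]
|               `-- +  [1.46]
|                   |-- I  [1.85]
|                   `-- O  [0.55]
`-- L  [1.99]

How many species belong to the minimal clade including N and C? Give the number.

14

The MRCA of N and C is the node subtending ((F,K),((D,(G,N)),B),(J,(H,(A,C),((M,E),(I,O))))).
That clade contains 14 terminal taxa: A, B, C, D, E, F, G, H, I, J, K, M, N, O.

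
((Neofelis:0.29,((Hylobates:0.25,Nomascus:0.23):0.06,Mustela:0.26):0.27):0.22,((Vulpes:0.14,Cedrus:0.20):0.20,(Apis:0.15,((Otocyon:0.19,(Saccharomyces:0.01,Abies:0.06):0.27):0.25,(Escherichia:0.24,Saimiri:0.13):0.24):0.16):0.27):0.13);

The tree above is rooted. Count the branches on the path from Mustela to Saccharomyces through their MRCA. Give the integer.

The MRCA of Mustela and Saccharomyces is the root of the tree.
From Mustela up to that node: 3 branches. From Saccharomyces up to the same node: 6 branches. Total: 3 + 6 = 9.

9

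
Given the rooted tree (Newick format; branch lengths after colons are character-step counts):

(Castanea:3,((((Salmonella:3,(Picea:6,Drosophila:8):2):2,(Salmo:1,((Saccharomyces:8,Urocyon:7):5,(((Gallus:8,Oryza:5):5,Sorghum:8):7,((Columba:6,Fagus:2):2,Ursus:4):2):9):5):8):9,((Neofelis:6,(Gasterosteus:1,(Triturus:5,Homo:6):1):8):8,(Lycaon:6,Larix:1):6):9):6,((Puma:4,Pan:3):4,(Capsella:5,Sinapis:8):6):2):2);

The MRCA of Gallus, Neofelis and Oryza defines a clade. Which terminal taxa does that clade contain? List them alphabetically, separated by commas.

Columba, Drosophila, Fagus, Gallus, Gasterosteus, Homo, Larix, Lycaon, Neofelis, Oryza, Picea, Saccharomyces, Salmo, Salmonella, Sorghum, Triturus, Urocyon, Ursus

Tracing Gallus: it sits inside (Gallus,Oryza).
Tracing Neofelis: it sits inside (Neofelis,(Gasterosteus,(Triturus,Homo))).
Tracing Oryza: it sits inside (Gallus,Oryza).
The smallest clade enclosing all 3 is (((Salmonella,(Picea,Drosophila)),(Salmo,((Saccharomyces,Urocyon),(((Gallus,Oryza),Sorghum),((Columba,Fagus),Ursus))))),((Neofelis,(Gasterosteus,(Triturus,Homo))),(Lycaon,Larix))); the answer is its 18 terminal taxa in alphabetical order.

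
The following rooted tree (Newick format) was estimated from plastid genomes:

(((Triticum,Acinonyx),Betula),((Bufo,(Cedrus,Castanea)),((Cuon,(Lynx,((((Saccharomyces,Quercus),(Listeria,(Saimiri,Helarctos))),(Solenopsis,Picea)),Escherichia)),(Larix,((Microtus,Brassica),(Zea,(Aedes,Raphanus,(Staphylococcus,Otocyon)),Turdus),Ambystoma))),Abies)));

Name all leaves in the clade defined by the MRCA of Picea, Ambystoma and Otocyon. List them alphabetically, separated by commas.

Tracing Picea: it sits inside (Solenopsis,Picea).
Tracing Ambystoma: it sits inside ((Microtus,Brassica),(Zea,(Aedes,Raphanus,(Staphylococcus,Otocyon)),Turdus),Ambystoma).
Tracing Otocyon: it sits inside (Staphylococcus,Otocyon).
The smallest clade enclosing all 3 is (Cuon,(Lynx,((((Saccharomyces,Quercus),(Listeria,(Saimiri,Helarctos))),(Solenopsis,Picea)),Escherichia)),(Larix,((Microtus,Brassica),(Zea,(Aedes,Raphanus,(Staphylococcus,Otocyon)),Turdus),Ambystoma))); the answer is its 20 terminal taxa in alphabetical order.

Aedes, Ambystoma, Brassica, Cuon, Escherichia, Helarctos, Larix, Listeria, Lynx, Microtus, Otocyon, Picea, Quercus, Raphanus, Saccharomyces, Saimiri, Solenopsis, Staphylococcus, Turdus, Zea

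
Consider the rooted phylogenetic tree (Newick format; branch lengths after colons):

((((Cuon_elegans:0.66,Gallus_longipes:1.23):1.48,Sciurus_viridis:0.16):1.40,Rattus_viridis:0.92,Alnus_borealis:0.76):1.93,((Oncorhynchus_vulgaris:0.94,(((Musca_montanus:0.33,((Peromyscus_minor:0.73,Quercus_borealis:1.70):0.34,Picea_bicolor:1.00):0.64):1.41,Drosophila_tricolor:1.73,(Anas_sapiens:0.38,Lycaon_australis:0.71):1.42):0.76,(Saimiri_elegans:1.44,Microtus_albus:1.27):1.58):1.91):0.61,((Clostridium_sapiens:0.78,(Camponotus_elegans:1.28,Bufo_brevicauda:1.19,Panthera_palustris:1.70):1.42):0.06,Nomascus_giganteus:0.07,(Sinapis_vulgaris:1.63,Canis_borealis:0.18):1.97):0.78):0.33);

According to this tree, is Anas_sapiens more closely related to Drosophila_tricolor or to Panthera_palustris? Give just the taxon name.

Drosophila_tricolor

The MRCA of Anas_sapiens and Drosophila_tricolor subtends ((Musca_montanus,((Peromyscus_minor,Quercus_borealis),Picea_bicolor)),Drosophila_tricolor,(Anas_sapiens,Lycaon_australis)) (7 taxa).
The MRCA of Anas_sapiens and Panthera_palustris subtends ((Oncorhynchus_vulgaris,(((Musca_montanus,((Peromyscus_minor,Quercus_borealis),Picea_bicolor)),Drosophila_tricolor,(Anas_sapiens,Lycaon_australis)),(Saimiri_elegans,Microtus_albus))),((Clostridium_sapiens,(Camponotus_elegans,Bufo_brevicauda,Panthera_palustris)),Nomascus_giganteus,(Sinapis_vulgaris,Canis_borealis))) (17 taxa).
The first is nested inside the second, so Anas_sapiens shares a more recent common ancestor with Drosophila_tricolor.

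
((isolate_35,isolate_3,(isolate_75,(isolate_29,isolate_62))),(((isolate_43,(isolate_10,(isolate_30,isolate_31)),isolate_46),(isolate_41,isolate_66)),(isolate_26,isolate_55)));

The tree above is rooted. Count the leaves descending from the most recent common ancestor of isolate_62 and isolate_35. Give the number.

The MRCA of isolate_62 and isolate_35 is the node subtending (isolate_35,isolate_3,(isolate_75,(isolate_29,isolate_62))).
That clade contains 5 terminal taxa: isolate_29, isolate_3, isolate_35, isolate_62, isolate_75.

5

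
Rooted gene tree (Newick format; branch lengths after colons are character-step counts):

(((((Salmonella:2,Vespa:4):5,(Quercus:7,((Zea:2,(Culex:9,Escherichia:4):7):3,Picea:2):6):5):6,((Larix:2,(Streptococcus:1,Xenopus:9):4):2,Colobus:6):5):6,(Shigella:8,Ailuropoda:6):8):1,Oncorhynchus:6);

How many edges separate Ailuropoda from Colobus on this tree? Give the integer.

The MRCA of Ailuropoda and Colobus is the node subtending ((((Salmonella,Vespa),(Quercus,((Zea,(Culex,Escherichia)),Picea))),((Larix,(Streptococcus,Xenopus)),Colobus)),(Shigella,Ailuropoda)).
From Ailuropoda up to that node: 2 branches. From Colobus up to the same node: 3 branches. Total: 2 + 3 = 5.

5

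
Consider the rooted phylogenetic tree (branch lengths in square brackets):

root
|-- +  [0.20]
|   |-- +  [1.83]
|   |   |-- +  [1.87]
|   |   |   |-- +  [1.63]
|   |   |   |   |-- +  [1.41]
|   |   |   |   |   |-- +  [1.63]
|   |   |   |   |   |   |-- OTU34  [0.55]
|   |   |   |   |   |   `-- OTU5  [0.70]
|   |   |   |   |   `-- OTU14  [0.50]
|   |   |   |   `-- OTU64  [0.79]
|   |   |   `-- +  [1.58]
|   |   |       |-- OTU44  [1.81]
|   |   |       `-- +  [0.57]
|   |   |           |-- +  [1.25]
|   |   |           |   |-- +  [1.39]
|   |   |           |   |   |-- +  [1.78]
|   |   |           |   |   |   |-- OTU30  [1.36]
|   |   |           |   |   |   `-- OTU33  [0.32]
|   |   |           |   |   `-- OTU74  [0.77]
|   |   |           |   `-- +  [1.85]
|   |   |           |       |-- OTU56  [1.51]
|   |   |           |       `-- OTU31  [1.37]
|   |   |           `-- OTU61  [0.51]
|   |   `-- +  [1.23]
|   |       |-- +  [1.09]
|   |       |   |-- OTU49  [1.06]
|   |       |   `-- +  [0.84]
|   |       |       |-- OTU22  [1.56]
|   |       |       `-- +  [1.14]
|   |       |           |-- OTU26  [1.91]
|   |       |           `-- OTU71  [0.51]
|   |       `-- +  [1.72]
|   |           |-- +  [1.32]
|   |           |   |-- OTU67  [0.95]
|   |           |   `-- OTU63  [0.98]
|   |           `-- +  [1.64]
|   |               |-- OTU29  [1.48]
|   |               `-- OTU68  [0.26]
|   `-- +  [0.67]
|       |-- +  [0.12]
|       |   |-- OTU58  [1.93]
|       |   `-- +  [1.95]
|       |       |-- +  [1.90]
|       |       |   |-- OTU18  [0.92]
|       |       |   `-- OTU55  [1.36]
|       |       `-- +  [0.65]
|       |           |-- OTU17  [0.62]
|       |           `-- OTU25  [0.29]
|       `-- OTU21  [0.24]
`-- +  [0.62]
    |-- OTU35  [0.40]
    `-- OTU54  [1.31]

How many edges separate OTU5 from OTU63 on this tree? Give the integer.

9

The MRCA of OTU5 and OTU63 is the node subtending (((((OTU34,OTU5),OTU14),OTU64),(OTU44,((((OTU30,OTU33),OTU74),(OTU56,OTU31)),OTU61))),((OTU49,(OTU22,(OTU26,OTU71))),((OTU67,OTU63),(OTU29,OTU68)))).
From OTU5 up to that node: 5 branches. From OTU63 up to the same node: 4 branches. Total: 5 + 4 = 9.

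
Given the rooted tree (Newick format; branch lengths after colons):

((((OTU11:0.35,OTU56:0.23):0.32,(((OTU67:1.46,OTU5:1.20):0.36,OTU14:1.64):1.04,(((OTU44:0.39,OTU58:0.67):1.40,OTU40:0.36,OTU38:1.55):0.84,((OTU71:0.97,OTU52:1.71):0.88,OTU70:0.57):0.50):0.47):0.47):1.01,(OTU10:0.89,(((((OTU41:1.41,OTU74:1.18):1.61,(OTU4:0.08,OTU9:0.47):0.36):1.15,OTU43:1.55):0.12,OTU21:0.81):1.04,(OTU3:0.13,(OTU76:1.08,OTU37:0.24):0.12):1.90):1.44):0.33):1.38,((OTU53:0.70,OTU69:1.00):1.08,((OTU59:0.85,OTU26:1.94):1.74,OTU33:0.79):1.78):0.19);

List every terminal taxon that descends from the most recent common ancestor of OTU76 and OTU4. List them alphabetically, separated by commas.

OTU21, OTU3, OTU37, OTU4, OTU41, OTU43, OTU74, OTU76, OTU9

Tracing OTU76: it sits inside (OTU76,OTU37).
Tracing OTU4: it sits inside (OTU4,OTU9).
The smallest clade enclosing both is (((((OTU41,OTU74),(OTU4,OTU9)),OTU43),OTU21),(OTU3,(OTU76,OTU37))); the answer is its 9 terminal taxa in alphabetical order.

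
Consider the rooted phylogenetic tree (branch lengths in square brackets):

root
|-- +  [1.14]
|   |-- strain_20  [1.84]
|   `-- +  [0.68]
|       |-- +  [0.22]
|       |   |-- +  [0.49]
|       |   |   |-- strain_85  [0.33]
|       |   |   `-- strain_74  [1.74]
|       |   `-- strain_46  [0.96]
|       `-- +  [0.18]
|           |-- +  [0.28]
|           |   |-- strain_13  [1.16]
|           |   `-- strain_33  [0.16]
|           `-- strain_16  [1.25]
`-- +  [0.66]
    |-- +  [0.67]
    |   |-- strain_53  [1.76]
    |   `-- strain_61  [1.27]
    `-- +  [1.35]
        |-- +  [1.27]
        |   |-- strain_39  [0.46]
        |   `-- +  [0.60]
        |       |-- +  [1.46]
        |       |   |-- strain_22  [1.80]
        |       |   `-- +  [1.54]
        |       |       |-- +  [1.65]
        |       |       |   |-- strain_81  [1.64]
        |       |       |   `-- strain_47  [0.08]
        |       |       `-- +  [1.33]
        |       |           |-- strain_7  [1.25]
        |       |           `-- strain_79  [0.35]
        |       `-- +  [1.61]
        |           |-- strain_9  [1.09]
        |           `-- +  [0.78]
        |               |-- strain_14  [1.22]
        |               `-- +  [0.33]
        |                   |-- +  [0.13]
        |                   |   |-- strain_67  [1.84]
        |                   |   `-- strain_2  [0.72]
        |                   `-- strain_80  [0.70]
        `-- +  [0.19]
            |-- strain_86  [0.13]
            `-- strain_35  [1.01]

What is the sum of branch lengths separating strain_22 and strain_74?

11.41

The path runs strain_22 → … → MRCA → … → strain_74; the MRCA is the root of the tree.
Branch lengths along that path: 1.80 + 1.46 + 0.60 + 1.27 + 1.35 + 0.66 + 1.14 + 0.68 + 0.22 + 0.49 + 1.74 = 11.41.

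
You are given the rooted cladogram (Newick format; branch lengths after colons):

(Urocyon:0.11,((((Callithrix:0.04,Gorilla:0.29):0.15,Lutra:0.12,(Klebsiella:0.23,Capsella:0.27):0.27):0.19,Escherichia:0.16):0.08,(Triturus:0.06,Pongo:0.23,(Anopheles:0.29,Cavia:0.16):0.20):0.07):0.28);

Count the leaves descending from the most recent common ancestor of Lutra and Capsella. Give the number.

5

The MRCA of Lutra and Capsella is the node subtending ((Callithrix,Gorilla),Lutra,(Klebsiella,Capsella)).
That clade contains 5 terminal taxa: Callithrix, Capsella, Gorilla, Klebsiella, Lutra.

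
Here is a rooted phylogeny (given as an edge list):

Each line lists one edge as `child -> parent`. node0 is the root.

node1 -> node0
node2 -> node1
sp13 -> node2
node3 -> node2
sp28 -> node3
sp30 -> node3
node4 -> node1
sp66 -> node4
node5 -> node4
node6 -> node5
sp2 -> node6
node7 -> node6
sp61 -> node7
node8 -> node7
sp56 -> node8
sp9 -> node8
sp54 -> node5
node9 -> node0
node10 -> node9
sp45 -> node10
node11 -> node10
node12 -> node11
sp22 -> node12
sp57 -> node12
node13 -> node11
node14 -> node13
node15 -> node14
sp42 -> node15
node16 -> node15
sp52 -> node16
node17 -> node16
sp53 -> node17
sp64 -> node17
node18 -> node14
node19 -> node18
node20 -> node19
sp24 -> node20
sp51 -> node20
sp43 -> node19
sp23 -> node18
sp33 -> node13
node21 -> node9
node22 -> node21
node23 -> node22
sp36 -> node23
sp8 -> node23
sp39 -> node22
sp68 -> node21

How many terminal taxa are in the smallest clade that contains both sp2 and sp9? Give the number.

4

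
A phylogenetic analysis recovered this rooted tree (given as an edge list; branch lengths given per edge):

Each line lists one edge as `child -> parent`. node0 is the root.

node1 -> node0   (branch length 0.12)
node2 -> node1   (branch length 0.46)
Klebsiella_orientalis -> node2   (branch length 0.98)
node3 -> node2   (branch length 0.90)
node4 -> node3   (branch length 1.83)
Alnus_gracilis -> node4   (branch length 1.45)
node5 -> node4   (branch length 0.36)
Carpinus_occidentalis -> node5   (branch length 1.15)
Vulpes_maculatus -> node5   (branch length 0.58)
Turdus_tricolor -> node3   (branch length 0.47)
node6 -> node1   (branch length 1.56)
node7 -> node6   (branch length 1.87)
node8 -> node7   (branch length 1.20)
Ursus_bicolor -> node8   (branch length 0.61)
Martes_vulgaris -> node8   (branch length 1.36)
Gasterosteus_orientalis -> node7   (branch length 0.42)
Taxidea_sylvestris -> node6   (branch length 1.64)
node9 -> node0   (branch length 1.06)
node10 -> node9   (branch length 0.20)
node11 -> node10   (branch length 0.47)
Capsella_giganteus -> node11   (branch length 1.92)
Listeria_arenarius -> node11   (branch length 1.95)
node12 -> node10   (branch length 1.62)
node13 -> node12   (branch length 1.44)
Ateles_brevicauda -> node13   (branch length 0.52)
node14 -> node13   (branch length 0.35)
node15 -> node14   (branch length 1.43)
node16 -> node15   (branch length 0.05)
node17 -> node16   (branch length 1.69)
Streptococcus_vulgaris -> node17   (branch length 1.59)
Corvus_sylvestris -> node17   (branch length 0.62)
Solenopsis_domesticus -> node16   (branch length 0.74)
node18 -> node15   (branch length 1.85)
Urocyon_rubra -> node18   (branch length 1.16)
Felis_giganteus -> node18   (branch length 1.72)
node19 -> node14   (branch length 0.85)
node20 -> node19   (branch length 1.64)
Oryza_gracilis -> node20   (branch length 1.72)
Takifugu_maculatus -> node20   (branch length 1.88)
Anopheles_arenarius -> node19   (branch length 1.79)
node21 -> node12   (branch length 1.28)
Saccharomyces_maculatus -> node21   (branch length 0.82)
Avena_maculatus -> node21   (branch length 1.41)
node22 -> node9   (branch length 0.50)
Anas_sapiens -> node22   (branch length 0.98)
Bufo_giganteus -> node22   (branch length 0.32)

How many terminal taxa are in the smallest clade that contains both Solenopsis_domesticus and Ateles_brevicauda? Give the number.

9

The MRCA of Solenopsis_domesticus and Ateles_brevicauda is the node subtending (Ateles_brevicauda,((((Streptococcus_vulgaris,Corvus_sylvestris),Solenopsis_domesticus),(Urocyon_rubra,Felis_giganteus)),((Oryza_gracilis,Takifugu_maculatus),Anopheles_arenarius))).
That clade contains 9 terminal taxa: Anopheles_arenarius, Ateles_brevicauda, Corvus_sylvestris, Felis_giganteus, Oryza_gracilis, Solenopsis_domesticus, Streptococcus_vulgaris, Takifugu_maculatus, Urocyon_rubra.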